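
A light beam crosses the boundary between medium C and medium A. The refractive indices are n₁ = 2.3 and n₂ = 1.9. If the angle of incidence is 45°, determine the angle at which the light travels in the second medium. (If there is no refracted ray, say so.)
sin θ₂ = (n₁/n₂)·sin θ₁ = 0.856 → θ₂ = 58.87°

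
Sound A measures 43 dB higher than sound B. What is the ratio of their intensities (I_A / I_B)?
I_A/I_B = 10^(Δβ/10) = 19950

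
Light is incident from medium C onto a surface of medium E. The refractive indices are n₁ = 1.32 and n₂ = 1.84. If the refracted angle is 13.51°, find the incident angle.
sin θ₁ = (n₂/n₁)·sin θ₂ → θ₁ = 19°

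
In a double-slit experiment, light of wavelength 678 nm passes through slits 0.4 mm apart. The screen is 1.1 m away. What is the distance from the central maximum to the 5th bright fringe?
y = mλL/d = 9.323 mm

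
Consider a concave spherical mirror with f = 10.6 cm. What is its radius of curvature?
R = 2|f| = 21.2 cm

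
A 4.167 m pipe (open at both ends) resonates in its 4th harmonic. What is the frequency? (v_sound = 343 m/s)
fₙ = nv/(2L) = 164.6 Hz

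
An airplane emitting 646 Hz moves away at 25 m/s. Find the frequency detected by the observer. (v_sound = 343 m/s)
f_obs = f·v/(v + v_s) = 602.1 Hz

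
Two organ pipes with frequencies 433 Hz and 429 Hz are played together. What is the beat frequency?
4 Hz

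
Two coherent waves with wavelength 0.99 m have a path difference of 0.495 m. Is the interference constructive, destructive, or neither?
destructive — path difference = 0.5λ, an odd multiple of λ/2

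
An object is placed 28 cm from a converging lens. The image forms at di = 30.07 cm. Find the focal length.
1/f = 1/do + 1/di → f = 14.5 cm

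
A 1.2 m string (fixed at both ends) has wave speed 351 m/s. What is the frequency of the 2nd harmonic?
fₙ = nv/(2L) = 292.5 Hz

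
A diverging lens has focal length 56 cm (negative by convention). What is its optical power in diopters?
P = 1/f = -1.786 D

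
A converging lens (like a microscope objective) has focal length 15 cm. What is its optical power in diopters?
P = 1/f = 6.667 D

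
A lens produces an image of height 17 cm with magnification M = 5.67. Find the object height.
ho = |hi|/|M| = 2.998 cm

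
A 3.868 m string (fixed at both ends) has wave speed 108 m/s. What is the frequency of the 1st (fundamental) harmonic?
fₙ = nv/(2L) = 13.96 Hz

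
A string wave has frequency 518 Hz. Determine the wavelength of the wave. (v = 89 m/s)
λ = v/f = 0.1718 m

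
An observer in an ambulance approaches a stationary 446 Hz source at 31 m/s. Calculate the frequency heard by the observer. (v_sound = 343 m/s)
f_obs = f·(v + v_o)/v = 486.3 Hz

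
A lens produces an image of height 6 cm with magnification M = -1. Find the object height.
ho = |hi|/|M| = 6 cm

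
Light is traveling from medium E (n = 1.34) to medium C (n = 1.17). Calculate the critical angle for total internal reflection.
θc = arcsin(n₂/n₁) = 60.82°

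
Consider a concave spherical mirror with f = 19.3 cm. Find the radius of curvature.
R = 2|f| = 38.6 cm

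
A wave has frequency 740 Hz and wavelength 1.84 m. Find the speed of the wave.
v = fλ = 1362 m/s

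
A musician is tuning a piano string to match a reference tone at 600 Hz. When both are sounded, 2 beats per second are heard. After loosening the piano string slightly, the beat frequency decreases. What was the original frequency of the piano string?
602 Hz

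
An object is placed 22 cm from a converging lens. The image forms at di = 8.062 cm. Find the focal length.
1/f = 1/do + 1/di → f = 5.9 cm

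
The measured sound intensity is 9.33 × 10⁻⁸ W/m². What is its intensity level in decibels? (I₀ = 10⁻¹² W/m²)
β = 10·log₁₀(I/I₀) = 49.7 dB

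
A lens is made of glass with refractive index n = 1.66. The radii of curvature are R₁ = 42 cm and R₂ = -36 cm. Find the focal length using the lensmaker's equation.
1/f = (n − 1)(1/R₁ − 1/R₂) → f = 29.37 cm (converging lens)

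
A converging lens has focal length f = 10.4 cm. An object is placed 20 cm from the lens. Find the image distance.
1/di = 1/f − 1/do → di = 21.67 cm (real image)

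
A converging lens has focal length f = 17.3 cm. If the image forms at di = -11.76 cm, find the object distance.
1/do = 1/f − 1/di → do = 7.001 cm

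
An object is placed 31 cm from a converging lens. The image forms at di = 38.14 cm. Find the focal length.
1/f = 1/do + 1/di → f = 17.1 cm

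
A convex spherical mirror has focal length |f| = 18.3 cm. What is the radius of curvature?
R = 2|f| = 36.6 cm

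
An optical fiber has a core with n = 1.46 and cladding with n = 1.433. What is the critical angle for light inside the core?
θc = arcsin(n_cladding/n_core) = 78.96°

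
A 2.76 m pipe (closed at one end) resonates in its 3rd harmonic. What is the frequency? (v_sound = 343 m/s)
fₙ = nv/(4L) = 93.21 Hz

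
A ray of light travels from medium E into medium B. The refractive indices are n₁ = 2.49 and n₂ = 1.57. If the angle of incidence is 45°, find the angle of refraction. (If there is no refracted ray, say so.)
sin θ₂ = (n₁/n₂)·sin θ₁ = 1.121 > 1, so there is no refracted ray — the light undergoes total internal reflection.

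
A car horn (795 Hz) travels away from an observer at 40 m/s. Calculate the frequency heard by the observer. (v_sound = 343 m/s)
f_obs = f·v/(v + v_s) = 712 Hz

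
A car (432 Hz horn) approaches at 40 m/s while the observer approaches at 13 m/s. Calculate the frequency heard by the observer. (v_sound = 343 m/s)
f_obs = f·(v + v_o)/(v − v_s) = 507.6 Hz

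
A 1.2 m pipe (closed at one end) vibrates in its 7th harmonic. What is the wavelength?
λₙ = 4L/n = 0.6857 m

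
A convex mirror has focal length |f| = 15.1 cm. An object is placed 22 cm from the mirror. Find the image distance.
f = −15.1 cm (convex); 1/di = 1/f − 1/do → di = -8.954 cm (virtual image, behind mirror)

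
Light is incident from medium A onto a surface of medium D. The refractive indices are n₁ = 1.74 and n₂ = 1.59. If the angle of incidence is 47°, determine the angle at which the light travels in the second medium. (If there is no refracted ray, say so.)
sin θ₂ = (n₁/n₂)·sin θ₁ = 0.8003 → θ₂ = 53.16°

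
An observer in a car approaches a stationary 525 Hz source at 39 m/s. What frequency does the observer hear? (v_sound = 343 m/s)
f_obs = f·(v + v_o)/v = 584.7 Hz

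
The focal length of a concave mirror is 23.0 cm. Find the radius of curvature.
R = 2|f| = 46 cm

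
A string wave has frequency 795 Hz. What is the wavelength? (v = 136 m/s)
λ = v/f = 0.1711 m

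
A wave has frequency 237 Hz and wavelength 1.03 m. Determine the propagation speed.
v = fλ = 244.1 m/s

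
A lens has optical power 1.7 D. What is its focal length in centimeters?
f = 1/P = 58.82 cm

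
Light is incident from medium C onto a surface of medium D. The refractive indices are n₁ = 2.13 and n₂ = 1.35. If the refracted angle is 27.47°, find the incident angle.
sin θ₁ = (n₂/n₁)·sin θ₂ → θ₁ = 17°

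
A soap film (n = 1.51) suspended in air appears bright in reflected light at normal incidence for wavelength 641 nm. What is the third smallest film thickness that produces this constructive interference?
2nt = (m − ½)λ with m = 3 → t = (m − ½)λ/(2n) = 530.6 nm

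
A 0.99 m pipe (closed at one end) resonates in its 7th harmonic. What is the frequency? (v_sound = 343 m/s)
fₙ = nv/(4L) = 606.3 Hz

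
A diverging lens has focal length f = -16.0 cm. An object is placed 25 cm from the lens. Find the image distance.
1/di = 1/f − 1/do → di = -9.756 cm (virtual image)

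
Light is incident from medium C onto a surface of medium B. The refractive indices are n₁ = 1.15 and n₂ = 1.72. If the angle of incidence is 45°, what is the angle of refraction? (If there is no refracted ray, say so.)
sin θ₂ = (n₁/n₂)·sin θ₁ = 0.4728 → θ₂ = 28.21°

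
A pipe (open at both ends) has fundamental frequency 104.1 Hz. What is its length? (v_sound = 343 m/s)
L = v/(2f₁) = 1.647 m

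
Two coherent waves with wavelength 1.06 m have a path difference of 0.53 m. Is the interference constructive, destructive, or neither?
destructive — path difference = 0.5λ, an odd multiple of λ/2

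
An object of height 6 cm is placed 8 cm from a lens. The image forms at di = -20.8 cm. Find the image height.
hi = (-di/do) × ho = 15.6 cm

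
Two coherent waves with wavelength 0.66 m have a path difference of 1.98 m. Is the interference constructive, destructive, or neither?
constructive — path difference = 3λ, a whole number of wavelengths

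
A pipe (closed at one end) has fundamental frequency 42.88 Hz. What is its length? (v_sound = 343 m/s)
L = v/(4f₁) = 2 m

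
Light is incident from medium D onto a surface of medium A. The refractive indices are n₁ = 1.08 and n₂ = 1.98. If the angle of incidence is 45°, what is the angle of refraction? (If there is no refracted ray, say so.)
sin θ₂ = (n₁/n₂)·sin θ₁ = 0.3857 → θ₂ = 22.69°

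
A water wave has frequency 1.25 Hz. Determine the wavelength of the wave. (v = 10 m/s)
λ = v/f = 8 m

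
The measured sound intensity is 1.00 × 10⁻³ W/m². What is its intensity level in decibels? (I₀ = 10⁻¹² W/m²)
β = 10·log₁₀(I/I₀) = 90 dB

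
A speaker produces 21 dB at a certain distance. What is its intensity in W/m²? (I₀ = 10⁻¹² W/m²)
I = I₀·10^(β/10) = 1.26 × 10⁻¹⁰ W/m²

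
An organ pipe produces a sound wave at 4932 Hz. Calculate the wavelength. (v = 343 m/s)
λ = v/f = 0.06955 m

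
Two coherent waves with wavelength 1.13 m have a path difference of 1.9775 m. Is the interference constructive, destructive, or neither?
neither (partial) — path difference = 1.75λ, neither a whole number of wavelengths nor an odd multiple of λ/2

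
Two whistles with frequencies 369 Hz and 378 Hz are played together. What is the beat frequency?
9 Hz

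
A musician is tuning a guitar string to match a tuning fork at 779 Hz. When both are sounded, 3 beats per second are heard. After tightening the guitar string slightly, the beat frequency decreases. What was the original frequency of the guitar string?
776 Hz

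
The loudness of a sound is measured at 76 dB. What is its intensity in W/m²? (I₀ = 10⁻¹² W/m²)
I = I₀·10^(β/10) = 3.98 × 10⁻⁵ W/m²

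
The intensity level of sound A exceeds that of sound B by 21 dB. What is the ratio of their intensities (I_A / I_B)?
I_A/I_B = 10^(Δβ/10) = 125.9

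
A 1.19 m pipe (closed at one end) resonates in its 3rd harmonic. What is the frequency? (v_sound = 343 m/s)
fₙ = nv/(4L) = 216.2 Hz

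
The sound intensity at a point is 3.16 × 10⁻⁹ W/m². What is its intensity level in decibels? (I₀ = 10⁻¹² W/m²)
β = 10·log₁₀(I/I₀) = 35 dB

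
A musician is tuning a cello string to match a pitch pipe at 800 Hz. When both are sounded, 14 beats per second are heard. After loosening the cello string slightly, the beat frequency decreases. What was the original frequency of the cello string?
814 Hz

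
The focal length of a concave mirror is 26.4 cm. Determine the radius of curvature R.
R = 2|f| = 52.8 cm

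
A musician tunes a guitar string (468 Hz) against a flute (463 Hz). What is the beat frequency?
5 Hz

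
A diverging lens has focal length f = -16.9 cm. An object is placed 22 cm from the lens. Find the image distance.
1/di = 1/f − 1/do → di = -9.558 cm (virtual image)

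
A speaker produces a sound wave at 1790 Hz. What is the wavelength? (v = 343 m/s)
λ = v/f = 0.1916 m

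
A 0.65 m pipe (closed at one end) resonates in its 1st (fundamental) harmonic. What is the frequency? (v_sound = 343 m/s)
fₙ = nv/(4L) = 131.9 Hz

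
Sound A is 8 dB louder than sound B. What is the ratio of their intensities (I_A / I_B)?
I_A/I_B = 10^(Δβ/10) = 6.31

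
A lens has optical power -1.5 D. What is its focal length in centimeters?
f = 1/P = -66.67 cm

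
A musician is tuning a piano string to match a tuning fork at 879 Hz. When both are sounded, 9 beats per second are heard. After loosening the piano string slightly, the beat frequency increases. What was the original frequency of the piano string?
870 Hz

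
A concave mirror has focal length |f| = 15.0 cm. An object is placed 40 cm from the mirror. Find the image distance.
f = +15.0 cm (concave); 1/di = 1/f − 1/do → di = 24 cm (real image, in front of mirror)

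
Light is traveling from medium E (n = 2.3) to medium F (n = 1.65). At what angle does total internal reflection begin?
θc = arcsin(n₂/n₁) = 45.84°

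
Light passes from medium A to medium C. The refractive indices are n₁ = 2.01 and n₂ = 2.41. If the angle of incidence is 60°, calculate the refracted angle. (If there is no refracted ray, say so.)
sin θ₂ = (n₁/n₂)·sin θ₁ = 0.7223 → θ₂ = 46.24°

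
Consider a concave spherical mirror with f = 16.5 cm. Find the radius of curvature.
R = 2|f| = 33 cm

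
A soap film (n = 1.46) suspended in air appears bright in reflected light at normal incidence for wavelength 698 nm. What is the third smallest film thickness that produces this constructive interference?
2nt = (m − ½)λ with m = 3 → t = (m − ½)λ/(2n) = 597.6 nm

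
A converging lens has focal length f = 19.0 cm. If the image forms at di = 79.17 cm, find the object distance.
1/do = 1/f − 1/di → do = 25 cm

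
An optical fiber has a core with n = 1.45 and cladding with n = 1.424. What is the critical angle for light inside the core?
θc = arcsin(n_cladding/n_core) = 79.13°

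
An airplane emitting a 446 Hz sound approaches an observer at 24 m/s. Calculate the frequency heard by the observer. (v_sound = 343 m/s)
f_obs = f·v/(v − v_s) = 479.6 Hz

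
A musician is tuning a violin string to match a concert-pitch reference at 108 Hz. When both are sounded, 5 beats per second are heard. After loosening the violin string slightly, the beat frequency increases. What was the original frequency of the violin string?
103 Hz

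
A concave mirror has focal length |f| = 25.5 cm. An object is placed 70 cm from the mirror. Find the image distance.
f = +25.5 cm (concave); 1/di = 1/f − 1/do → di = 40.11 cm (real image, in front of mirror)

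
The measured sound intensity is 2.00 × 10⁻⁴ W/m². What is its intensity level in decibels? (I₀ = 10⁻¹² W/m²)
β = 10·log₁₀(I/I₀) = 83.01 dB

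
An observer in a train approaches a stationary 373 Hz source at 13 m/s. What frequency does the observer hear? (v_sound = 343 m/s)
f_obs = f·(v + v_o)/v = 387.1 Hz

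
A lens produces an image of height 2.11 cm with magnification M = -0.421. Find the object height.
ho = |hi|/|M| = 5.012 cm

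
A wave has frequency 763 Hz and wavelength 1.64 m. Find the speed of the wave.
v = fλ = 1251 m/s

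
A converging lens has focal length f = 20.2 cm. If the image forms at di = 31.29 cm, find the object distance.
1/do = 1/f − 1/di → do = 56.99 cm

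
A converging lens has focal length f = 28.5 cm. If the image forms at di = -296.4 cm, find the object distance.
1/do = 1/f − 1/di → do = 26 cm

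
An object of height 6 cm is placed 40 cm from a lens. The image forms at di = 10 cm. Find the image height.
hi = (-di/do) × ho = -1.5 cm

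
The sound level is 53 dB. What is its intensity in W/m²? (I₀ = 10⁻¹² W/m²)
I = I₀·10^(β/10) = 2.00 × 10⁻⁷ W/m²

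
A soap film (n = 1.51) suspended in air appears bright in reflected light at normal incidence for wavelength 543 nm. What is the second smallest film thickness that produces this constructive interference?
2nt = (m − ½)λ with m = 2 → t = (m − ½)λ/(2n) = 269.7 nm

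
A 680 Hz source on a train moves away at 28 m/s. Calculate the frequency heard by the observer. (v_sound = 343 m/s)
f_obs = f·v/(v + v_s) = 628.7 Hz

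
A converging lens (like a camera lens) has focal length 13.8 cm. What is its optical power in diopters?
P = 1/f = 7.246 D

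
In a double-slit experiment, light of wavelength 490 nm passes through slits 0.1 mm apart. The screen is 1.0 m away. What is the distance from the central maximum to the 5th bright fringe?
y = mλL/d = 24.5 mm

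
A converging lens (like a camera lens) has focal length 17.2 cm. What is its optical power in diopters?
P = 1/f = 5.814 D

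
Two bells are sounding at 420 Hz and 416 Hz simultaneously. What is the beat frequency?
4 Hz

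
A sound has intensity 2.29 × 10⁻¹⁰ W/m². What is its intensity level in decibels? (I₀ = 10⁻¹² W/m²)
β = 10·log₁₀(I/I₀) = 23.6 dB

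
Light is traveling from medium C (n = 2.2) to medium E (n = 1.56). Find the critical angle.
θc = arcsin(n₂/n₁) = 45.16°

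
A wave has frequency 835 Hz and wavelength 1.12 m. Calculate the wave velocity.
v = fλ = 935.2 m/s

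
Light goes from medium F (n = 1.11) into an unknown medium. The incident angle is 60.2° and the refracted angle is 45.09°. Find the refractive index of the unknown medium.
n₂ = n₁·sin θ₁ / sin θ₂ = 1.36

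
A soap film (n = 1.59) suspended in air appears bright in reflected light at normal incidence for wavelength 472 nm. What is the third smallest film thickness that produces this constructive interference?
2nt = (m − ½)λ with m = 3 → t = (m − ½)λ/(2n) = 371.1 nm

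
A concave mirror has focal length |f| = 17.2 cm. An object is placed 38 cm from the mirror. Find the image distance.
f = +17.2 cm (concave); 1/di = 1/f − 1/do → di = 31.42 cm (real image, in front of mirror)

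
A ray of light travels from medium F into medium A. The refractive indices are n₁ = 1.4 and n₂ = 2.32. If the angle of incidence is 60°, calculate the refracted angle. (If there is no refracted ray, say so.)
sin θ₂ = (n₁/n₂)·sin θ₁ = 0.5226 → θ₂ = 31.51°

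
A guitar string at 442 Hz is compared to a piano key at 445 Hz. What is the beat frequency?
3 Hz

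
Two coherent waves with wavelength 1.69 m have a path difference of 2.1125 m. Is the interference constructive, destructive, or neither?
neither (partial) — path difference = 1.25λ, neither a whole number of wavelengths nor an odd multiple of λ/2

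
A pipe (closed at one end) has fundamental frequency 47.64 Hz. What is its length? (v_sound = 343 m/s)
L = v/(4f₁) = 1.8 m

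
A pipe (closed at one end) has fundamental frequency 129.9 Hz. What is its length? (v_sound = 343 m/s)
L = v/(4f₁) = 0.6601 m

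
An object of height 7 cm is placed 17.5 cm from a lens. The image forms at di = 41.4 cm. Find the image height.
hi = (-di/do) × ho = -16.56 cm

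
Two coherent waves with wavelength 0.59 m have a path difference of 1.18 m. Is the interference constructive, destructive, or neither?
constructive — path difference = 2λ, a whole number of wavelengths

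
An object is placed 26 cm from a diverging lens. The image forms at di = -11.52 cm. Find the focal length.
1/f = 1/do + 1/di → f = -20.69 cm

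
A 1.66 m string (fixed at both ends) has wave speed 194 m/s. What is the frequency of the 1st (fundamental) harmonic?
fₙ = nv/(2L) = 58.43 Hz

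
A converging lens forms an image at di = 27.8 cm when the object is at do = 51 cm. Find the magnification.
M = −di/do = -0.5451 (inverted image)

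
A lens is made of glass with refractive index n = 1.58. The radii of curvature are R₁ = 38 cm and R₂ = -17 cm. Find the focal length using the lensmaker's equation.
1/f = (n − 1)(1/R₁ − 1/R₂) → f = 20.25 cm (converging lens)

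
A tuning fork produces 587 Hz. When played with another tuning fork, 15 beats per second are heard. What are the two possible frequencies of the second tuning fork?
f₂ = 587 ± 15 Hz → 602 Hz or 572 Hz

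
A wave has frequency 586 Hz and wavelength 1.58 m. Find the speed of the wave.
v = fλ = 925.9 m/s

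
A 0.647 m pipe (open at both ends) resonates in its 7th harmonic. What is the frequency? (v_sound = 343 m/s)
fₙ = nv/(2L) = 1855 Hz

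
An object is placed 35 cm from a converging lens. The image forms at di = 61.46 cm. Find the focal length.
1/f = 1/do + 1/di → f = 22.3 cm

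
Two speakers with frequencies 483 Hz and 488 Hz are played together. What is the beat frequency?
5 Hz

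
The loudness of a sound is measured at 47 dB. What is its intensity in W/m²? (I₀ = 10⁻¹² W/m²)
I = I₀·10^(β/10) = 5.01 × 10⁻⁸ W/m²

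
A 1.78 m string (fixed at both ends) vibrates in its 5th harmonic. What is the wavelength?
λₙ = 2L/n = 0.712 m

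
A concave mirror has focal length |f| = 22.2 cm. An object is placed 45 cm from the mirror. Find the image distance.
f = +22.2 cm (concave); 1/di = 1/f − 1/do → di = 43.82 cm (real image, in front of mirror)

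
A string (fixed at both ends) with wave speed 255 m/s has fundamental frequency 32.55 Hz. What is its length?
L = v/(2f₁) = 3.917 m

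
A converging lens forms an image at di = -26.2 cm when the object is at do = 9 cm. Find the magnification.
M = −di/do = 2.911 (upright image)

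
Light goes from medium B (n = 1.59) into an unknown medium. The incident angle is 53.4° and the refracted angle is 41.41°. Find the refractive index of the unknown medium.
n₂ = n₁·sin θ₁ / sin θ₂ = 1.93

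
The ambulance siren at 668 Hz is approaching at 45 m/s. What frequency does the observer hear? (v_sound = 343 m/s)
f_obs = f·v/(v − v_s) = 768.9 Hz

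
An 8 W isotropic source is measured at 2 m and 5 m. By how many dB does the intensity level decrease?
Δβ = 20·log₁₀(r₂/r₁) = 7.959 dB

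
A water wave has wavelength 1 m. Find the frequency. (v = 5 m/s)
f = v/λ = 5 Hz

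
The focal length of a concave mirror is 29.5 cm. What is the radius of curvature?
R = 2|f| = 59 cm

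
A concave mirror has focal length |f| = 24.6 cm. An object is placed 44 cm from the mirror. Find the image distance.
f = +24.6 cm (concave); 1/di = 1/f − 1/do → di = 55.79 cm (real image, in front of mirror)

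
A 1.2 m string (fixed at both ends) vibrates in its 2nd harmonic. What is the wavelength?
λₙ = 2L/n = 1.2 m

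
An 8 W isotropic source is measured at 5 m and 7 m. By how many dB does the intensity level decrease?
Δβ = 20·log₁₀(r₂/r₁) = 2.923 dB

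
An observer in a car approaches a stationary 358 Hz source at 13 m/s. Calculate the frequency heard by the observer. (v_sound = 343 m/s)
f_obs = f·(v + v_o)/v = 371.6 Hz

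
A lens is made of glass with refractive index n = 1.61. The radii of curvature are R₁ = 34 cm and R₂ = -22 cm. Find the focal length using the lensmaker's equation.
1/f = (n − 1)(1/R₁ − 1/R₂) → f = 21.9 cm (converging lens)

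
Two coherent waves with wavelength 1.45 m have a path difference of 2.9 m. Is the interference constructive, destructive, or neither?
constructive — path difference = 2λ, a whole number of wavelengths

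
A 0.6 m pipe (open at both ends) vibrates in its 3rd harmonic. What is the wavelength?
λₙ = 2L/n = 0.4 m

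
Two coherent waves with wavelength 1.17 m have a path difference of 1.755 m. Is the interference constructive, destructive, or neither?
destructive — path difference = 1.5λ, an odd multiple of λ/2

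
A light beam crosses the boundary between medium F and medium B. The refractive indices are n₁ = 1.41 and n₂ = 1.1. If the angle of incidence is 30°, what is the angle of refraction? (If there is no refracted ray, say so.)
sin θ₂ = (n₁/n₂)·sin θ₁ = 0.6409 → θ₂ = 39.86°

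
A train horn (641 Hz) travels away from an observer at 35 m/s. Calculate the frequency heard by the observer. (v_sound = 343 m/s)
f_obs = f·v/(v + v_s) = 581.6 Hz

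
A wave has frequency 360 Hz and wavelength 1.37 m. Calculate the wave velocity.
v = fλ = 493.2 m/s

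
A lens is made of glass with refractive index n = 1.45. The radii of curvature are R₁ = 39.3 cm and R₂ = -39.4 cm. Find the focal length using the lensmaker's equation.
1/f = (n − 1)(1/R₁ − 1/R₂) → f = 43.72 cm (converging lens)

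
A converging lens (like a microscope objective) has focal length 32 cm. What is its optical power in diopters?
P = 1/f = 3.125 D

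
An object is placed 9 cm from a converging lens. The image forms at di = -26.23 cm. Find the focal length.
1/f = 1/do + 1/di → f = 13.7 cm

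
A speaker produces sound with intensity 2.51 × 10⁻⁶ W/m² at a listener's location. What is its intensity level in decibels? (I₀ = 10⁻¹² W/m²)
β = 10·log₁₀(I/I₀) = 64 dB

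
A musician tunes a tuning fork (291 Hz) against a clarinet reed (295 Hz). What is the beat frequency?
4 Hz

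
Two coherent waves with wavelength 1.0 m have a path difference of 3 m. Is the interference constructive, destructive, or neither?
constructive — path difference = 3λ, a whole number of wavelengths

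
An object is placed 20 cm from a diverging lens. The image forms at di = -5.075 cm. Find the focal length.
1/f = 1/do + 1/di → f = -6.801 cm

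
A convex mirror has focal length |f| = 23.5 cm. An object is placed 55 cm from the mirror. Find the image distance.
f = −23.5 cm (convex); 1/di = 1/f − 1/do → di = -16.46 cm (virtual image, behind mirror)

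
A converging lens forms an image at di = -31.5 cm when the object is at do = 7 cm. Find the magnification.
M = −di/do = 4.5 (upright image)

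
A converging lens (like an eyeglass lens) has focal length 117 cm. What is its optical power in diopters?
P = 1/f = 0.8547 D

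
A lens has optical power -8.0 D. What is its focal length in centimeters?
f = 1/P = -12.5 cm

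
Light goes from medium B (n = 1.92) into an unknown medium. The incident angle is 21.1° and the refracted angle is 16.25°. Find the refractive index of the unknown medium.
n₂ = n₁·sin θ₁ / sin θ₂ = 2.47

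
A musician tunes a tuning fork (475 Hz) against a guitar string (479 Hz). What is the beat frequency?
4 Hz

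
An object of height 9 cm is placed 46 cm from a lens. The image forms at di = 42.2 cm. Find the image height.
hi = (-di/do) × ho = -8.257 cm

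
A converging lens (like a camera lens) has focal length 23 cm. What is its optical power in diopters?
P = 1/f = 4.348 D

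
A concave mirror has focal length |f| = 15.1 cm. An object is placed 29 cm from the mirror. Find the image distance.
f = +15.1 cm (concave); 1/di = 1/f − 1/do → di = 31.5 cm (real image, in front of mirror)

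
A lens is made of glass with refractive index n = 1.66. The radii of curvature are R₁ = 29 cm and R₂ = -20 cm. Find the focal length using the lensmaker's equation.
1/f = (n − 1)(1/R₁ − 1/R₂) → f = 17.93 cm (converging lens)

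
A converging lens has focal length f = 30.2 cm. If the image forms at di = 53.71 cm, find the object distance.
1/do = 1/f − 1/di → do = 68.99 cm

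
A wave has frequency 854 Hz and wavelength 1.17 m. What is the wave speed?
v = fλ = 999.2 m/s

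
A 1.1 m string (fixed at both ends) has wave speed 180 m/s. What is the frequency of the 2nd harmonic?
fₙ = nv/(2L) = 163.6 Hz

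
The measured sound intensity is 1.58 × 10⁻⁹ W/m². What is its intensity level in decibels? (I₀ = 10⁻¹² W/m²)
β = 10·log₁₀(I/I₀) = 31.99 dB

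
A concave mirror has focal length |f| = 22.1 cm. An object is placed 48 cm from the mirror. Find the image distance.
f = +22.1 cm (concave); 1/di = 1/f − 1/do → di = 40.96 cm (real image, in front of mirror)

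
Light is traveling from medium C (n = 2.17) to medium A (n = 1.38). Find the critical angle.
θc = arcsin(n₂/n₁) = 39.49°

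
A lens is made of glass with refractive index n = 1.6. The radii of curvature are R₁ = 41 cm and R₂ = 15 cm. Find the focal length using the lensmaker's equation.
1/f = (n − 1)(1/R₁ − 1/R₂) → f = -39.42 cm (diverging lens)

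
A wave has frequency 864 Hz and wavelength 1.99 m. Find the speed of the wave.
v = fλ = 1719 m/s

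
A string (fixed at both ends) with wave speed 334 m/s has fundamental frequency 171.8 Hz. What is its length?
L = v/(2f₁) = 0.9721 m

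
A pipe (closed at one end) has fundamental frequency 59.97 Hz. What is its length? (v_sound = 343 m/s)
L = v/(4f₁) = 1.43 m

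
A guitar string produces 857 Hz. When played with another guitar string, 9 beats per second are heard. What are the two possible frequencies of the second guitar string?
f₂ = 857 ± 9 Hz → 866 Hz or 848 Hz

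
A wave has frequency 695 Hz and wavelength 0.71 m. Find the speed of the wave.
v = fλ = 493.4 m/s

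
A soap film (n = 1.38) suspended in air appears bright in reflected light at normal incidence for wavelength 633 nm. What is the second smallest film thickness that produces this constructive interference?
2nt = (m − ½)λ with m = 2 → t = (m − ½)λ/(2n) = 344 nm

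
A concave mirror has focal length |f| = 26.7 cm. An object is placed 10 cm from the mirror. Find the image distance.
f = +26.7 cm (concave); 1/di = 1/f − 1/do → di = -15.99 cm (virtual image, behind mirror)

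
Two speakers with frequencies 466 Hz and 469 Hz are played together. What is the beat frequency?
3 Hz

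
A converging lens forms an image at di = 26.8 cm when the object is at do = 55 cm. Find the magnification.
M = −di/do = -0.4873 (inverted image)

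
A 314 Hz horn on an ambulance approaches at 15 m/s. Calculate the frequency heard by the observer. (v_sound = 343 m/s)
f_obs = f·v/(v − v_s) = 328.4 Hz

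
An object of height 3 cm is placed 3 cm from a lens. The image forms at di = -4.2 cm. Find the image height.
hi = (-di/do) × ho = 4.2 cm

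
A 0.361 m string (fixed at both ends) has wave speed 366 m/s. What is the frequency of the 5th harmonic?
fₙ = nv/(2L) = 2535 Hz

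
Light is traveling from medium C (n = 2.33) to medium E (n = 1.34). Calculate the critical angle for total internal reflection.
θc = arcsin(n₂/n₁) = 35.11°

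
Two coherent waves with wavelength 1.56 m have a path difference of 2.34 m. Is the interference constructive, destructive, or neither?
destructive — path difference = 1.5λ, an odd multiple of λ/2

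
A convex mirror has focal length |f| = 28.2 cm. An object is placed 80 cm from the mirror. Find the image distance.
f = −28.2 cm (convex); 1/di = 1/f − 1/do → di = -20.85 cm (virtual image, behind mirror)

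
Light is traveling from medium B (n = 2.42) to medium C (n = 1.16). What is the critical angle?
θc = arcsin(n₂/n₁) = 28.64°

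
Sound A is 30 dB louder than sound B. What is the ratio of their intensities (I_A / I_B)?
I_A/I_B = 10^(Δβ/10) = 1000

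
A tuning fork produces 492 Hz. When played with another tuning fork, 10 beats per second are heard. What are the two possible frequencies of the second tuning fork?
f₂ = 492 ± 10 Hz → 502 Hz or 482 Hz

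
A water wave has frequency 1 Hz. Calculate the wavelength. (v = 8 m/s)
λ = v/f = 8 m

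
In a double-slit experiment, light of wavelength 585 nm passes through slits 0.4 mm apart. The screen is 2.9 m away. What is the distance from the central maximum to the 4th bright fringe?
y = mλL/d = 16.96 mm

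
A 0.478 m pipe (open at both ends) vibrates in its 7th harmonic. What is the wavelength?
λₙ = 2L/n = 0.1366 m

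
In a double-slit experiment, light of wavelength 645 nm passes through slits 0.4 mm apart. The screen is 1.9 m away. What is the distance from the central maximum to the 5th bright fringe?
y = mλL/d = 15.32 mm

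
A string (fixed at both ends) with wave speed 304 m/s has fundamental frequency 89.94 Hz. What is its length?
L = v/(2f₁) = 1.69 m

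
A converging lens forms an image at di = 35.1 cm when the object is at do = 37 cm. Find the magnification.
M = −di/do = -0.9486 (inverted image)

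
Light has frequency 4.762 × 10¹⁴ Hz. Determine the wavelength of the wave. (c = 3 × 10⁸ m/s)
λ = c/f = 630 nm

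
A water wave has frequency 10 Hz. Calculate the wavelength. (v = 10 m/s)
λ = v/f = 1 m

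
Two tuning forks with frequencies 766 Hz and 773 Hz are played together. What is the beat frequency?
7 Hz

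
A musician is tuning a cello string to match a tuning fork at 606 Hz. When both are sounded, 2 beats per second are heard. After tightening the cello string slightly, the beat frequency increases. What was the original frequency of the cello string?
608 Hz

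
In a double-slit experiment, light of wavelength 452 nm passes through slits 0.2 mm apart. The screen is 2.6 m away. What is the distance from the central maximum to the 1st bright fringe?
y = mλL/d = 5.876 mm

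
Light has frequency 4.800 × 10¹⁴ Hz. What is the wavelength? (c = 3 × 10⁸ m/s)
λ = c/f = 625 nm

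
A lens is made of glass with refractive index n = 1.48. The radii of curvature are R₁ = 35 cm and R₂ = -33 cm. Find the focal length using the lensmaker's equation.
1/f = (n − 1)(1/R₁ − 1/R₂) → f = 35.39 cm (converging lens)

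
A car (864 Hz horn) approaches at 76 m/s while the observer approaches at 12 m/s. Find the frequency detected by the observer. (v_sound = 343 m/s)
f_obs = f·(v + v_o)/(v − v_s) = 1149 Hz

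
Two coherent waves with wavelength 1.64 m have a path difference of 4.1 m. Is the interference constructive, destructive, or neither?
destructive — path difference = 2.5λ, an odd multiple of λ/2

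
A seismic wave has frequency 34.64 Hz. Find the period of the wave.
T = 1/f = 0.02887 s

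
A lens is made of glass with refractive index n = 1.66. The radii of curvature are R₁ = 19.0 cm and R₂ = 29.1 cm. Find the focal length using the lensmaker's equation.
1/f = (n − 1)(1/R₁ − 1/R₂) → f = 82.94 cm (converging lens)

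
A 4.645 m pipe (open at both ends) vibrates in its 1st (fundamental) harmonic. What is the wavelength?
λₙ = 2L/n = 9.29 m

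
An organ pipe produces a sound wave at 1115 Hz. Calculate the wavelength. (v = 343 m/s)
λ = v/f = 0.3076 m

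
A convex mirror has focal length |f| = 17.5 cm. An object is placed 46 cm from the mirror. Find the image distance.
f = −17.5 cm (convex); 1/di = 1/f − 1/do → di = -12.68 cm (virtual image, behind mirror)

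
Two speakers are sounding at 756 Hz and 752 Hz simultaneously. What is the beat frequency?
4 Hz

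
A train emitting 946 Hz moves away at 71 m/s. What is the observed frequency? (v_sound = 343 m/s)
f_obs = f·v/(v + v_s) = 783.8 Hz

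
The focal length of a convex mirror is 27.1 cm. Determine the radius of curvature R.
R = 2|f| = 54.2 cm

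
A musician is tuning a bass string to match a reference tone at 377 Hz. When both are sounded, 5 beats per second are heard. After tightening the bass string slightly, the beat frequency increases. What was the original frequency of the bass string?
382 Hz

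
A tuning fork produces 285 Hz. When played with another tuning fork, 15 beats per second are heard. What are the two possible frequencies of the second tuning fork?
f₂ = 285 ± 15 Hz → 300 Hz or 270 Hz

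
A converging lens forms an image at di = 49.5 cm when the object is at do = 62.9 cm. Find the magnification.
M = −di/do = -0.787 (inverted image)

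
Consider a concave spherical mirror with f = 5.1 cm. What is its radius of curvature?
R = 2|f| = 10.2 cm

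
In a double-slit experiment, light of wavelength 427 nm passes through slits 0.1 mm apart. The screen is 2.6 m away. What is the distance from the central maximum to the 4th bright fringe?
y = mλL/d = 44.41 mm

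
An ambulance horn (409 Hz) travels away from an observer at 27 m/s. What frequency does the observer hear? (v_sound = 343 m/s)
f_obs = f·v/(v + v_s) = 379.2 Hz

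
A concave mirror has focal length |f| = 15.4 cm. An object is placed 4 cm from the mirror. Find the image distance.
f = +15.4 cm (concave); 1/di = 1/f − 1/do → di = -5.404 cm (virtual image, behind mirror)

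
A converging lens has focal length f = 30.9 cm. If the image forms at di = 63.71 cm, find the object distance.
1/do = 1/f − 1/di → do = 60 cm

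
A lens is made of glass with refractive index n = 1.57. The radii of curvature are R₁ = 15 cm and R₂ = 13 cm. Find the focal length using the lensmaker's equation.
1/f = (n − 1)(1/R₁ − 1/R₂) → f = -171.1 cm (diverging lens)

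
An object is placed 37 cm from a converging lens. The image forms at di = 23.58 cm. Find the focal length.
1/f = 1/do + 1/di → f = 14.4 cm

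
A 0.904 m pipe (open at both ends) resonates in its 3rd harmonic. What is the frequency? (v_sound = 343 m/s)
fₙ = nv/(2L) = 569.1 Hz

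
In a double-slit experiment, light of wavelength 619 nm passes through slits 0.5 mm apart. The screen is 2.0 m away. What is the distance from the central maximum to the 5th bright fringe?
y = mλL/d = 12.38 mm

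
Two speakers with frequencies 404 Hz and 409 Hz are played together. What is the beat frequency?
5 Hz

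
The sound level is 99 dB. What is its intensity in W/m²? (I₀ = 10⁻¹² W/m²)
I = I₀·10^(β/10) = 7.94 × 10⁻³ W/m²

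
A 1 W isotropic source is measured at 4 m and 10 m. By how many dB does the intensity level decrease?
Δβ = 20·log₁₀(r₂/r₁) = 7.959 dB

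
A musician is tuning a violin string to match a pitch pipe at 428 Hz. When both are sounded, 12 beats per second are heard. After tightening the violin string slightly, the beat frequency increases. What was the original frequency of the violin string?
440 Hz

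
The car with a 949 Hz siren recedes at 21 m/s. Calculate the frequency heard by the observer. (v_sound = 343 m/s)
f_obs = f·v/(v + v_s) = 894.2 Hz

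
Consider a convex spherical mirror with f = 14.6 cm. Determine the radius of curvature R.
R = 2|f| = 29.2 cm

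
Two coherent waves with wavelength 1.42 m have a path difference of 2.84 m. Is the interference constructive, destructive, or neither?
constructive — path difference = 2λ, a whole number of wavelengths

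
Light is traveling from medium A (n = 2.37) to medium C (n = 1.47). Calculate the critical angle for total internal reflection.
θc = arcsin(n₂/n₁) = 38.33°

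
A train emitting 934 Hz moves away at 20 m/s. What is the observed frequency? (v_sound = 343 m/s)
f_obs = f·v/(v + v_s) = 882.5 Hz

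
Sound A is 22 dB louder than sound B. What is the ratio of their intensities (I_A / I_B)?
I_A/I_B = 10^(Δβ/10) = 158.5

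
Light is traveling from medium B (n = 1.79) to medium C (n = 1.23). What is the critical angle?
θc = arcsin(n₂/n₁) = 43.4°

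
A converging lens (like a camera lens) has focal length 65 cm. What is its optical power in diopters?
P = 1/f = 1.538 D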